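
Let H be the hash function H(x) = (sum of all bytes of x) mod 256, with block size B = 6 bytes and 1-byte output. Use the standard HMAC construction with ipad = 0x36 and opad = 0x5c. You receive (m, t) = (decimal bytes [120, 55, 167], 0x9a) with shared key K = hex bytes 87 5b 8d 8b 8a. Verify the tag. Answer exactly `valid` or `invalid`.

valid

Key hex bytes 87 5b 8d 8b 8a is 5 bytes ≤ B = 6; zero-pad to 6 bytes: K' = 87 5b 8d 8b 8a 00.
K' ⊕ ipad = b1 6d bb bd bc 36; K' ⊕ opad = db 07 d1 d7 d6 5c.
Inner hash: sum = 177+109+187+189+188+54+120+55+167 = 1246; mod 256 = 222 → de.
Outer hash (recomputed tag): sum = 219+7+209+215+214+92+222 = 1178; mod 256 = 154 → 9a.
Recomputed tag = 9a; claimed = 9a → match.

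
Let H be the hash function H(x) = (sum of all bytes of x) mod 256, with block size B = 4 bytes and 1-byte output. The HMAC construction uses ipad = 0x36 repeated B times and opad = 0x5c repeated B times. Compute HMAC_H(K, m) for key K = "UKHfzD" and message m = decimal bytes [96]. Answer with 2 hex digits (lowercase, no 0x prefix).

a0

Key "UKHfzD" = 55 4b 48 66 7a 44 is 6 bytes > B = 4, so hash it first: H(key) = 0c, then zero-pad to 4 bytes: K' = 0c 00 00 00.
K' ⊕ ipad = 3a 36 36 36.  K' ⊕ opad = 50 5c 5c 5c.
Inner input = (K'⊕ipad) ∥ m = 3a 36 36 36 ∥ 60.
Inner hash: sum = 58+54+54+54+96 = 316; mod 256 = 60 → 3c.
Outer input = (K'⊕opad) ∥ inner = 50 5c 5c 5c ∥ 3c.
Outer hash (tag): sum = 80+92+92+92+60 = 416; mod 256 = 160 → a0.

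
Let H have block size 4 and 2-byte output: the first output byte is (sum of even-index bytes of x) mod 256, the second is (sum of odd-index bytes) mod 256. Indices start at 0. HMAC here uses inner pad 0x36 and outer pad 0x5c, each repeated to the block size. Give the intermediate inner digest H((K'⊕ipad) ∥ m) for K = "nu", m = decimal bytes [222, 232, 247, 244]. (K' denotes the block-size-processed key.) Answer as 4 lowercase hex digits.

Key "nu" = 6e 75 is 2 bytes ≤ B = 4; zero-pad to 4 bytes: K' = 6e 75 00 00.
K' ⊕ ipad = 58 43 36 36.
Inner input = 58 43 36 36 ∥ de e8 f7 f4.
Inner hash: even-index sum = 611 mod 256 = 99; odd-index sum = 597 mod 256 = 85 → 63 55.

6355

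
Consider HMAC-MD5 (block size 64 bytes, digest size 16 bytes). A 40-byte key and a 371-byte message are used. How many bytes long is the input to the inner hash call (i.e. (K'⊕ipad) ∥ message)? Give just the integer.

435

Key is 40 ≤ 64 bytes, zero-padded: |K'| = 64.
Inner input = (K'⊕ipad) ∥ m → 64 + 371 = 435 bytes.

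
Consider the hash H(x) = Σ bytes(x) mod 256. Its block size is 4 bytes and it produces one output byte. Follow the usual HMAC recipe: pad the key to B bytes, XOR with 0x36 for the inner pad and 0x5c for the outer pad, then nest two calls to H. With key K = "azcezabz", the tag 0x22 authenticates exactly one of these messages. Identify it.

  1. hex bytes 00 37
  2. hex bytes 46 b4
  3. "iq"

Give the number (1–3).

Key "azcezabz" = 61 7a 63 65 7a 61 62 7a is 8 bytes > B = 4, so hash it first: H(key) = 5a, then zero-pad to 4 bytes: K' = 5a 00 00 00.
K' ⊕ ipad = 6c 36 36 36; K' ⊕ opad = 06 5c 5c 5c.
m1: inner = H(6c 36 36 36 00 37) = 45; tag = H(06 5c 5c 5c 45) = 5f
m2: inner = H(6c 36 36 36 46 b4) = 08; tag = H(06 5c 5c 5c 08) = 22 ← matches
m3: inner = H(6c 36 36 36 69 71) = e8; tag = H(06 5c 5c 5c e8) = 02

2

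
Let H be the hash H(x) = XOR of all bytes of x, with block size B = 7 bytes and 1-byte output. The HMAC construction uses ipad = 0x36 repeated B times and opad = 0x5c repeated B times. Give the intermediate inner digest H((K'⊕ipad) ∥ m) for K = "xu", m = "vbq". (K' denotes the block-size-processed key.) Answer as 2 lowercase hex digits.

Key "xu" = 78 75 is 2 bytes ≤ B = 7; zero-pad to 7 bytes: K' = 78 75 00 00 00 00 00.
K' ⊕ ipad = 4e 43 36 36 36 36 36.
Inner input = 4e 43 36 36 36 36 36 ∥ 76 62 71.
Inner hash: XOR 4e⊕43⊕36⊕36⊕36⊕36⊕36⊕76⊕62⊕71 = 5e.

5e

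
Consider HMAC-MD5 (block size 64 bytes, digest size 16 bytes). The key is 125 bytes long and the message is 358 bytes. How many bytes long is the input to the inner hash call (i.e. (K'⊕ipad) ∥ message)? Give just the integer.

Key is 125 > 64 bytes, so it is hashed to 16 bytes then zero-padded to 64: |K'| = 64.
Inner input = (K'⊕ipad) ∥ m → 64 + 358 = 422 bytes.

422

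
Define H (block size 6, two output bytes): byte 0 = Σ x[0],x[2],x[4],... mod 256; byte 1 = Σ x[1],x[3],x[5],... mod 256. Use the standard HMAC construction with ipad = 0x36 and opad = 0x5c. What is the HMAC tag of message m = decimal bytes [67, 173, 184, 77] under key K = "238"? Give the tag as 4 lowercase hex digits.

7192

Key "238" = 32 33 38 is 3 bytes ≤ B = 6; zero-pad to 6 bytes: K' = 32 33 38 00 00 00.
K' ⊕ ipad = 04 05 0e 36 36 36.  K' ⊕ opad = 6e 6f 64 5c 5c 5c.
Inner input = (K'⊕ipad) ∥ m = 04 05 0e 36 36 36 ∥ 43 ad b8 4d.
Inner hash: even-index sum = 323 mod 256 = 67; odd-index sum = 363 mod 256 = 107 → 43 6b.
Outer input = (K'⊕opad) ∥ inner = 6e 6f 64 5c 5c 5c ∥ 43 6b.
Outer hash (tag): even-index sum = 369 mod 256 = 113; odd-index sum = 402 mod 256 = 146 → 71 92.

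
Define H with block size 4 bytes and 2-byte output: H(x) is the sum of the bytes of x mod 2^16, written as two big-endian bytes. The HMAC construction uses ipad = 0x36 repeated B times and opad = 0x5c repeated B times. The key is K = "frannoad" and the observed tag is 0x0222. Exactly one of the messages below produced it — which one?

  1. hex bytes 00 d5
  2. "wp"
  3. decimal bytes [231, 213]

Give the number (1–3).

1

Key "frannoad" = 66 72 61 6e 6e 6f 61 64 is 8 bytes > B = 4, so hash it first: H(key) = 03 49, then zero-pad to 4 bytes: K' = 03 49 00 00.
K' ⊕ ipad = 35 7f 36 36; K' ⊕ opad = 5f 15 5c 5c.
m1: inner = H(35 7f 36 36 00 d5) = 01 f5; tag = H(5f 15 5c 5c 01 f5) = 0222 ← matches
m2: inner = H(35 7f 36 36 77 70) = 02 07; tag = H(5f 15 5c 5c 02 07) = 0135
m3: inner = H(35 7f 36 36 e7 d5) = 02 dc; tag = H(5f 15 5c 5c 02 dc) = 020a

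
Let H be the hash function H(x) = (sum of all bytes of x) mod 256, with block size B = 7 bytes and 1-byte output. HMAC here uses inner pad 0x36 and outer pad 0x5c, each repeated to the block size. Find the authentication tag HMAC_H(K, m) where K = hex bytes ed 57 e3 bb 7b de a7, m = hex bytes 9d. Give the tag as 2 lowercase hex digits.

Key hex bytes ed 57 e3 bb 7b de a7 is exactly B = 7 bytes: K' = ed 57 e3 bb 7b de a7.
K' ⊕ ipad = db 61 d5 8d 4d e8 91.  K' ⊕ opad = b1 0b bf e7 27 82 fb.
Inner input = (K'⊕ipad) ∥ m = db 61 d5 8d 4d e8 91 ∥ 9d.
Inner hash: sum = 219+97+213+141+77+232+145+157 = 1281; mod 256 = 1 → 01.
Outer input = (K'⊕opad) ∥ inner = b1 0b bf e7 27 82 fb ∥ 01.
Outer hash (tag): sum = 177+11+191+231+39+130+251+1 = 1031; mod 256 = 7 → 07.

07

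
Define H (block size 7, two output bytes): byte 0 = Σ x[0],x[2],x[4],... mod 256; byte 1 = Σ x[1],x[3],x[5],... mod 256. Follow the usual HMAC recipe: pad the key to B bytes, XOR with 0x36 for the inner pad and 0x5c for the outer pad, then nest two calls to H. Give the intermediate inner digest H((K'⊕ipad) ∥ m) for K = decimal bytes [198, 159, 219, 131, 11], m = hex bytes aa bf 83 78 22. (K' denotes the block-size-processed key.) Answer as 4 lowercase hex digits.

87e3

Key decimal bytes [198, 159, 219, 131, 11] = c6 9f db 83 0b is 5 bytes ≤ B = 7; zero-pad to 7 bytes: K' = c6 9f db 83 0b 00 00.
K' ⊕ ipad = f0 a9 ed b5 3d 36 36.
Inner input = f0 a9 ed b5 3d 36 36 ∥ aa bf 83 78 22.
Inner hash: even-index sum = 903 mod 256 = 135; odd-index sum = 739 mod 256 = 227 → 87 e3.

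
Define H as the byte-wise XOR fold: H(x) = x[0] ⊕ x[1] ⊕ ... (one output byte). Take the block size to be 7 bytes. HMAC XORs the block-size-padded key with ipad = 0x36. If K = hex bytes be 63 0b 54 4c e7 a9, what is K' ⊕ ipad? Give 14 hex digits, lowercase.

88553d627ad19f

Key hex bytes be 63 0b 54 4c e7 a9 is exactly B = 7 bytes: K' = be 63 0b 54 4c e7 a9.
XOR each byte with 0x36: be⊕36=88, 63⊕36=55, 0b⊕36=3d, 54⊕36=62, 4c⊕36=7a, e7⊕36=d1, a9⊕36=9f.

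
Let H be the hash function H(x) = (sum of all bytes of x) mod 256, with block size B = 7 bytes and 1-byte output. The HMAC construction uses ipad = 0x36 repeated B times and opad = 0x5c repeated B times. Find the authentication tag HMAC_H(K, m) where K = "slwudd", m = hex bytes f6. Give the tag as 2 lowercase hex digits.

72

Key "slwudd" = 73 6c 77 75 64 64 is 6 bytes ≤ B = 7; zero-pad to 7 bytes: K' = 73 6c 77 75 64 64 00.
K' ⊕ ipad = 45 5a 41 43 52 52 36.  K' ⊕ opad = 2f 30 2b 29 38 38 5c.
Inner input = (K'⊕ipad) ∥ m = 45 5a 41 43 52 52 36 ∥ f6.
Inner hash: sum = 69+90+65+67+82+82+54+246 = 755; mod 256 = 243 → f3.
Outer input = (K'⊕opad) ∥ inner = 2f 30 2b 29 38 38 5c ∥ f3.
Outer hash (tag): sum = 47+48+43+41+56+56+92+243 = 626; mod 256 = 114 → 72.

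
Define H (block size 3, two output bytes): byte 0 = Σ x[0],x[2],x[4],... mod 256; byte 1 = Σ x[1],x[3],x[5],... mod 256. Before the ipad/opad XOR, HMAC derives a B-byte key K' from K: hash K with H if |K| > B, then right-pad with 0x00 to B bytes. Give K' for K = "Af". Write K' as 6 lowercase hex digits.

416600

Key "Af" = 41 66 is 2 bytes ≤ B = 3; zero-pad to 3 bytes: K' = 41 66 00.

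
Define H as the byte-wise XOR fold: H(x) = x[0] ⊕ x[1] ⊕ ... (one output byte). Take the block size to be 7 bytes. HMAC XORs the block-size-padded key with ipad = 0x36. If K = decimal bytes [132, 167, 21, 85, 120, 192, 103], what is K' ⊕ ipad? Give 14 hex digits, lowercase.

Key decimal bytes [132, 167, 21, 85, 120, 192, 103] = 84 a7 15 55 78 c0 67 is exactly B = 7 bytes: K' = 84 a7 15 55 78 c0 67.
XOR each byte with 0x36: 84⊕36=b2, a7⊕36=91, 15⊕36=23, 55⊕36=63, 78⊕36=4e, c0⊕36=f6, 67⊕36=51.

b29123634ef651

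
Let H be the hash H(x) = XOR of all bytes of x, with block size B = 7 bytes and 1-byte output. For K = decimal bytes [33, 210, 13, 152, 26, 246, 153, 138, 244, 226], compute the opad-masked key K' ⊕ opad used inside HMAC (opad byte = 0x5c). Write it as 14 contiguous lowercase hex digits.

Key decimal bytes [33, 210, 13, 152, 26, 246, 153, 138, 244, 226] = 21 d2 0d 98 1a f6 99 8a f4 e2 is 10 bytes > B = 7, so hash it first: H(key) = 8f, then zero-pad to 7 bytes: K' = 8f 00 00 00 00 00 00.
XOR each byte with 0x5c: 8f⊕5c=d3, 00⊕5c=5c, 00⊕5c=5c, 00⊕5c=5c, 00⊕5c=5c, 00⊕5c=5c, 00⊕5c=5c.

d35c5c5c5c5c5c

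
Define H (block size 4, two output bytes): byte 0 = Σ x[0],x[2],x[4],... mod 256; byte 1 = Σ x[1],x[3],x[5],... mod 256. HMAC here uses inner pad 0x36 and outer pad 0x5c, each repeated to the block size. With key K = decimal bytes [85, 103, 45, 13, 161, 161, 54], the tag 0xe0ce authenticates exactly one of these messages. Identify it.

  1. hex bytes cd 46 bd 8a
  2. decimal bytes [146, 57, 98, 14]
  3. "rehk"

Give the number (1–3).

Key decimal bytes [85, 103, 45, 13, 161, 161, 54] = 55 67 2d 0d a1 a1 36 is 7 bytes > B = 4, so hash it first: H(key) = 59 15, then zero-pad to 4 bytes: K' = 59 15 00 00.
K' ⊕ ipad = 6f 23 36 36; K' ⊕ opad = 05 49 5c 5c.
m1: inner = H(6f 23 36 36 cd 46 bd 8a) = 2f 29; tag = H(05 49 5c 5c 2f 29) = 90ce
m2: inner = H(6f 23 36 36 92 39 62 0e) = 99 a0; tag = H(05 49 5c 5c 99 a0) = fa45
m3: inner = H(6f 23 36 36 72 65 68 6b) = 7f 29; tag = H(05 49 5c 5c 7f 29) = e0ce ← matches

3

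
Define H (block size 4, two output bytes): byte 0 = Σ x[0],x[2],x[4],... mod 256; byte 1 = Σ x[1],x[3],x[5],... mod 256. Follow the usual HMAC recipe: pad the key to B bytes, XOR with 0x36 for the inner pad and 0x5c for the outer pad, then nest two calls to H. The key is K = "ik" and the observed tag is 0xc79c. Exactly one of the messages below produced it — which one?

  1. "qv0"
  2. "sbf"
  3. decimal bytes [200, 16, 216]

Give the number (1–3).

Key "ik" = 69 6b is 2 bytes ≤ B = 4; zero-pad to 4 bytes: K' = 69 6b 00 00.
K' ⊕ ipad = 5f 5d 36 36; K' ⊕ opad = 35 37 5c 5c.
m1: inner = H(5f 5d 36 36 71 76 30) = 36 09; tag = H(35 37 5c 5c 36 09) = c79c ← matches
m2: inner = H(5f 5d 36 36 73 62 66) = 6e f5; tag = H(35 37 5c 5c 6e f5) = ff88
m3: inner = H(5f 5d 36 36 c8 10 d8) = 35 a3; tag = H(35 37 5c 5c 35 a3) = c636

1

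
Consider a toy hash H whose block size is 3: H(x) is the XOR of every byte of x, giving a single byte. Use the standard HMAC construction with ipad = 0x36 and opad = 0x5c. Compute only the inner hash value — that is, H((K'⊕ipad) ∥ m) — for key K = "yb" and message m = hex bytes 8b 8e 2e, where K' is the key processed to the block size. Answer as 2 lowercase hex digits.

Key "yb" = 79 62 is 2 bytes ≤ B = 3; zero-pad to 3 bytes: K' = 79 62 00.
K' ⊕ ipad = 4f 54 36.
Inner input = 4f 54 36 ∥ 8b 8e 2e.
Inner hash: XOR 4f⊕54⊕36⊕8b⊕8e⊕2e = 06.

06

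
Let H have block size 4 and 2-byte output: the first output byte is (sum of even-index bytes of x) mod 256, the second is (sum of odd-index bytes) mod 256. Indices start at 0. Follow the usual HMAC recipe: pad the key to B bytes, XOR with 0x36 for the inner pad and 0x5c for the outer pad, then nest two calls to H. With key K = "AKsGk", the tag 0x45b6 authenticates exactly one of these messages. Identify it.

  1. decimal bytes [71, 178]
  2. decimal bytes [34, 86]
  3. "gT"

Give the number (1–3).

1

Key "AKsGk" = 41 4b 73 47 6b is 5 bytes > B = 4, so hash it first: H(key) = 1f 92, then zero-pad to 4 bytes: K' = 1f 92 00 00.
K' ⊕ ipad = 29 a4 36 36; K' ⊕ opad = 43 ce 5c 5c.
m1: inner = H(29 a4 36 36 47 b2) = a6 8c; tag = H(43 ce 5c 5c a6 8c) = 45b6 ← matches
m2: inner = H(29 a4 36 36 22 56) = 81 30; tag = H(43 ce 5c 5c 81 30) = 205a
m3: inner = H(29 a4 36 36 67 54) = c6 2e; tag = H(43 ce 5c 5c c6 2e) = 6558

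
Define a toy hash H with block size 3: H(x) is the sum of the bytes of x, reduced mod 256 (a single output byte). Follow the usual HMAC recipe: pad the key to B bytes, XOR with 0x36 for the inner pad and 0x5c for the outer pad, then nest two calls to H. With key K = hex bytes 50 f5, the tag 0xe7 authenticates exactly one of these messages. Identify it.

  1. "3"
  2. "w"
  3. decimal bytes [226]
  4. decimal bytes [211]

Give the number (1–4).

2

Key hex bytes 50 f5 is 2 bytes ≤ B = 3; zero-pad to 3 bytes: K' = 50 f5 00.
K' ⊕ ipad = 66 c3 36; K' ⊕ opad = 0c a9 5c.
m1: inner = H(66 c3 36 33) = 92; tag = H(0c a9 5c 92) = a3
m2: inner = H(66 c3 36 77) = d6; tag = H(0c a9 5c d6) = e7 ← matches
m3: inner = H(66 c3 36 e2) = 41; tag = H(0c a9 5c 41) = 52
m4: inner = H(66 c3 36 d3) = 32; tag = H(0c a9 5c 32) = 43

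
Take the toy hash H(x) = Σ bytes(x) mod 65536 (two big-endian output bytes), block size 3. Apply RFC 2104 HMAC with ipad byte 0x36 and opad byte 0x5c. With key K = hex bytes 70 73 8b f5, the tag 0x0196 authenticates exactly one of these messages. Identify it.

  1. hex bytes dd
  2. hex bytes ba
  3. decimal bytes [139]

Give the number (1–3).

1

Key hex bytes 70 73 8b f5 is 4 bytes > B = 3, so hash it first: H(key) = 02 63, then zero-pad to 3 bytes: K' = 02 63 00.
K' ⊕ ipad = 34 55 36; K' ⊕ opad = 5e 3f 5c.
m1: inner = H(34 55 36 dd) = 01 9c; tag = H(5e 3f 5c 01 9c) = 0196 ← matches
m2: inner = H(34 55 36 ba) = 01 79; tag = H(5e 3f 5c 01 79) = 0173
m3: inner = H(34 55 36 8b) = 01 4a; tag = H(5e 3f 5c 01 4a) = 0144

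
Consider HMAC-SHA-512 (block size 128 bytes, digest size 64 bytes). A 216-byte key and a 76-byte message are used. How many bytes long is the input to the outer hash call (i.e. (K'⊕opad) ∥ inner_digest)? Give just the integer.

Key is 216 > 128 bytes, so it is hashed to 64 bytes then zero-padded to 128: |K'| = 128.
Outer input = (K'⊕opad) ∥ H(inner) → 128 + 64 = 192 bytes.

192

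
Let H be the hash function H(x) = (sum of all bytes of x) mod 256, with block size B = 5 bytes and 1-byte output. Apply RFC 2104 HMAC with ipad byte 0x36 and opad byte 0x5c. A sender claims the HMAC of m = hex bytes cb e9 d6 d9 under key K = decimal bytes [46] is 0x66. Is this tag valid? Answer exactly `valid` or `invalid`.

invalid

Key decimal bytes [46] = 2e is 1 byte ≤ B = 5; zero-pad to 5 bytes: K' = 2e 00 00 00 00.
K' ⊕ ipad = 18 36 36 36 36; K' ⊕ opad = 72 5c 5c 5c 5c.
Inner hash: sum = 24+54+54+54+54+203+233+214+217 = 1107; mod 256 = 83 → 53.
Outer hash (recomputed tag): sum = 114+92+92+92+92+83 = 565; mod 256 = 53 → 35.
Recomputed tag = 35; claimed = 66 → mismatch.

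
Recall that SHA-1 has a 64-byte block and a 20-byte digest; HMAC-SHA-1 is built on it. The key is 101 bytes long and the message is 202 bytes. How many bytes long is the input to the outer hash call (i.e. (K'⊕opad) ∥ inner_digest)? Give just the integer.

Key is 101 > 64 bytes, so it is hashed to 20 bytes then zero-padded to 64: |K'| = 64.
Outer input = (K'⊕opad) ∥ H(inner) → 64 + 20 = 84 bytes.

84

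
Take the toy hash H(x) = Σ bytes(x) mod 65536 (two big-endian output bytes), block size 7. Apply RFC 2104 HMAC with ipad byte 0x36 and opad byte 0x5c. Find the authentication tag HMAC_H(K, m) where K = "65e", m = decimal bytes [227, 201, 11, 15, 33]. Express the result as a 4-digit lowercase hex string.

0294

Key "65e" = 36 35 65 is 3 bytes ≤ B = 7; zero-pad to 7 bytes: K' = 36 35 65 00 00 00 00.
K' ⊕ ipad = 00 03 53 36 36 36 36.  K' ⊕ opad = 6a 69 39 5c 5c 5c 5c.
Inner input = (K'⊕ipad) ∥ m = 00 03 53 36 36 36 36 ∥ e3 c9 0b 0f 21.
Inner hash: sum = 0+3+83+54+54+54+54+227+201+11+15+33 = 789 → 03 15.
Outer input = (K'⊕opad) ∥ inner = 6a 69 39 5c 5c 5c 5c ∥ 03 15.
Outer hash (tag): sum = 106+105+57+92+92+92+92+3+21 = 660 → 02 94.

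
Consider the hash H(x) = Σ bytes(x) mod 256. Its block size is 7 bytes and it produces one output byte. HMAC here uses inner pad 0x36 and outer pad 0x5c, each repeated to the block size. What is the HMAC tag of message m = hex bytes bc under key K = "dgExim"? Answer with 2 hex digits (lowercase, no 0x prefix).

Key "dgExim" = 64 67 45 78 69 6d is 6 bytes ≤ B = 7; zero-pad to 7 bytes: K' = 64 67 45 78 69 6d 00.
K' ⊕ ipad = 52 51 73 4e 5f 5b 36.  K' ⊕ opad = 38 3b 19 24 35 31 5c.
Inner input = (K'⊕ipad) ∥ m = 52 51 73 4e 5f 5b 36 ∥ bc.
Inner hash: sum = 82+81+115+78+95+91+54+188 = 784; mod 256 = 16 → 10.
Outer input = (K'⊕opad) ∥ inner = 38 3b 19 24 35 31 5c ∥ 10.
Outer hash (tag): sum = 56+59+25+36+53+49+92+16 = 386; mod 256 = 130 → 82.

82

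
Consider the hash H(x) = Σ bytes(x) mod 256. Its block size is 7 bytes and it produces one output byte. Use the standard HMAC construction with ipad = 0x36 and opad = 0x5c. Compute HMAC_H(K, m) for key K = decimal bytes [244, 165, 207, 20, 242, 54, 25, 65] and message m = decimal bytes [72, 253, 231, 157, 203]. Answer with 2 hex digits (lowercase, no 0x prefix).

Key decimal bytes [244, 165, 207, 20, 242, 54, 25, 65] = f4 a5 cf 14 f2 36 19 41 is 8 bytes > B = 7, so hash it first: H(key) = fe, then zero-pad to 7 bytes: K' = fe 00 00 00 00 00 00.
K' ⊕ ipad = c8 36 36 36 36 36 36.  K' ⊕ opad = a2 5c 5c 5c 5c 5c 5c.
Inner input = (K'⊕ipad) ∥ m = c8 36 36 36 36 36 36 ∥ 48 fd e7 9d cb.
Inner hash: sum = 200+54+54+54+54+54+54+72+253+231+157+203 = 1440; mod 256 = 160 → a0.
Outer input = (K'⊕opad) ∥ inner = a2 5c 5c 5c 5c 5c 5c ∥ a0.
Outer hash (tag): sum = 162+92+92+92+92+92+92+160 = 874; mod 256 = 106 → 6a.

6a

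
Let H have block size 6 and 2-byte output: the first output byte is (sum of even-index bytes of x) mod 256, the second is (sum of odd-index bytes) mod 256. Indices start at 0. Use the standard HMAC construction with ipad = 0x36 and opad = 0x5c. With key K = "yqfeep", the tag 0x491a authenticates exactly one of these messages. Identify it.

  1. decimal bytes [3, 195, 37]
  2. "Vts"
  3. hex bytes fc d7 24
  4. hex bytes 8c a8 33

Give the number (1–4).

Key "yqfeep" = 79 71 66 65 65 70 is exactly B = 6 bytes: K' = 79 71 66 65 65 70.
K' ⊕ ipad = 4f 47 50 53 53 46; K' ⊕ opad = 25 2d 3a 39 39 2c.
m1: inner = H(4f 47 50 53 53 46 03 c3 25) = 1a a3; tag = H(25 2d 3a 39 39 2c 1a a3) = b235
m2: inner = H(4f 47 50 53 53 46 56 74 73) = bb 54; tag = H(25 2d 3a 39 39 2c bb 54) = 53e6
m3: inner = H(4f 47 50 53 53 46 fc d7 24) = 12 b7; tag = H(25 2d 3a 39 39 2c 12 b7) = aa49
m4: inner = H(4f 47 50 53 53 46 8c a8 33) = b1 88; tag = H(25 2d 3a 39 39 2c b1 88) = 491a ← matches

4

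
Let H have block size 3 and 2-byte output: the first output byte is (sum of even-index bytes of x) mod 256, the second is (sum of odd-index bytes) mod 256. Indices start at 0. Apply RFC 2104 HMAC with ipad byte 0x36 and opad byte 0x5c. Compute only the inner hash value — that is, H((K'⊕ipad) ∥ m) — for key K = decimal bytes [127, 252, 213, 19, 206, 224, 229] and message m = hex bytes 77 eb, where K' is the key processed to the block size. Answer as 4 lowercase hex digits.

5250

Key decimal bytes [127, 252, 213, 19, 206, 224, 229] = 7f fc d5 13 ce e0 e5 is 7 bytes > B = 3, so hash it first: H(key) = 07 ef, then zero-pad to 3 bytes: K' = 07 ef 00.
K' ⊕ ipad = 31 d9 36.
Inner input = 31 d9 36 ∥ 77 eb.
Inner hash: even-index sum = 338 mod 256 = 82; odd-index sum = 336 mod 256 = 80 → 52 50.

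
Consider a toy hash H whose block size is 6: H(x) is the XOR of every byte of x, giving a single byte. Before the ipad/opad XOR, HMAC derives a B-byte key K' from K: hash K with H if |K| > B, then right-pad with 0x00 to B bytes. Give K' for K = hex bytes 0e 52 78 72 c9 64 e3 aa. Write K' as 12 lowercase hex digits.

|K| = 8 > B = 6, so first hash the key.
H(K): XOR 0e⊕52⊕78⊕72⊕c9⊕64⊕e3⊕aa = b2.
Zero-pad H(K) = b2 to 6 bytes: K' = b2 00 00 00 00 00.

b20000000000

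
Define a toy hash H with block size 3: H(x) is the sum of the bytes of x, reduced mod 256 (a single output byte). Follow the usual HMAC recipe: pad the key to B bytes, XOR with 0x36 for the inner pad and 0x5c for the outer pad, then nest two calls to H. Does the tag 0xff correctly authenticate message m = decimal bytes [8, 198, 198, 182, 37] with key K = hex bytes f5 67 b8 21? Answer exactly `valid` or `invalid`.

valid

Key hex bytes f5 67 b8 21 is 4 bytes > B = 3, so hash it first: H(key) = 35, then zero-pad to 3 bytes: K' = 35 00 00.
K' ⊕ ipad = 03 36 36; K' ⊕ opad = 69 5c 5c.
Inner hash: sum = 3+54+54+8+198+198+182+37 = 734; mod 256 = 222 → de.
Outer hash (recomputed tag): sum = 105+92+92+222 = 511; mod 256 = 255 → ff.
Recomputed tag = ff; claimed = ff → match.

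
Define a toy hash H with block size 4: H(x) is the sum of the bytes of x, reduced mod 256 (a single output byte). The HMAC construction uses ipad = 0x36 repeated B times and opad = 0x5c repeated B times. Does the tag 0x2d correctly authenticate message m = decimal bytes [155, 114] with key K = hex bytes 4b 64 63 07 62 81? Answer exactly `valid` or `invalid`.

Key hex bytes 4b 64 63 07 62 81 is 6 bytes > B = 4, so hash it first: H(key) = fc, then zero-pad to 4 bytes: K' = fc 00 00 00.
K' ⊕ ipad = ca 36 36 36; K' ⊕ opad = a0 5c 5c 5c.
Inner hash: sum = 202+54+54+54+155+114 = 633; mod 256 = 121 → 79.
Outer hash (recomputed tag): sum = 160+92+92+92+121 = 557; mod 256 = 45 → 2d.
Recomputed tag = 2d; claimed = 2d → match.

valid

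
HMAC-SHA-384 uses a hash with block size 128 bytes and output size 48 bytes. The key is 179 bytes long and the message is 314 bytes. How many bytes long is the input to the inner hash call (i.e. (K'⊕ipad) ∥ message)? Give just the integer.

442

Key is 179 > 128 bytes, so it is hashed to 48 bytes then zero-padded to 128: |K'| = 128.
Inner input = (K'⊕ipad) ∥ m → 128 + 314 = 442 bytes.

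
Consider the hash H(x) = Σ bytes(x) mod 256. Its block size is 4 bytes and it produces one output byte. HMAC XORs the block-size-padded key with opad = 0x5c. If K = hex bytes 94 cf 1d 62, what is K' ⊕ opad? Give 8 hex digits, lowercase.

c893413e

Key hex bytes 94 cf 1d 62 is exactly B = 4 bytes: K' = 94 cf 1d 62.
XOR each byte with 0x5c: 94⊕5c=c8, cf⊕5c=93, 1d⊕5c=41, 62⊕5c=3e.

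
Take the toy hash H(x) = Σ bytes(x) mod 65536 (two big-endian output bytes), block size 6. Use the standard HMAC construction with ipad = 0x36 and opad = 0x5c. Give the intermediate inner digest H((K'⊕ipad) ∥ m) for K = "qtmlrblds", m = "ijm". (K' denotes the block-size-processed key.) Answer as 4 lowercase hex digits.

Key "qtmlrblds" = 71 74 6d 6c 72 62 6c 64 73 is 9 bytes > B = 6, so hash it first: H(key) = 03 d5, then zero-pad to 6 bytes: K' = 03 d5 00 00 00 00.
K' ⊕ ipad = 35 e3 36 36 36 36.
Inner input = 35 e3 36 36 36 36 ∥ 69 6a 6d.
Inner hash: sum = 53+227+54+54+54+54+105+106+109 = 816 → 03 30.

0330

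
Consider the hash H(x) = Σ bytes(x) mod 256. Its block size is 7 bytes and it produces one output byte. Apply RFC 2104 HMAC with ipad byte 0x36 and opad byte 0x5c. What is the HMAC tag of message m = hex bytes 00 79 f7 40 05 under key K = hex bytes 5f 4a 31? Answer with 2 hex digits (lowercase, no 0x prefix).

Key hex bytes 5f 4a 31 is 3 bytes ≤ B = 7; zero-pad to 7 bytes: K' = 5f 4a 31 00 00 00 00.
K' ⊕ ipad = 69 7c 07 36 36 36 36.  K' ⊕ opad = 03 16 6d 5c 5c 5c 5c.
Inner input = (K'⊕ipad) ∥ m = 69 7c 07 36 36 36 36 ∥ 00 79 f7 40 05.
Inner hash: sum = 105+124+7+54+54+54+54+0+121+247+64+5 = 889; mod 256 = 121 → 79.
Outer input = (K'⊕opad) ∥ inner = 03 16 6d 5c 5c 5c 5c ∥ 79.
Outer hash (tag): sum = 3+22+109+92+92+92+92+121 = 623; mod 256 = 111 → 6f.

6f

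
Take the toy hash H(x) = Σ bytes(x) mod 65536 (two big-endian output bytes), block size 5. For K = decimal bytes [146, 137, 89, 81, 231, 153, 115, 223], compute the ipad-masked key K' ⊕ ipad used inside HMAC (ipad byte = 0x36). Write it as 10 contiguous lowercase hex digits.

Key decimal bytes [146, 137, 89, 81, 231, 153, 115, 223] = 92 89 59 51 e7 99 73 df is 8 bytes > B = 5, so hash it first: H(key) = 04 97, then zero-pad to 5 bytes: K' = 04 97 00 00 00.
XOR each byte with 0x36: 04⊕36=32, 97⊕36=a1, 00⊕36=36, 00⊕36=36, 00⊕36=36.

32a1363636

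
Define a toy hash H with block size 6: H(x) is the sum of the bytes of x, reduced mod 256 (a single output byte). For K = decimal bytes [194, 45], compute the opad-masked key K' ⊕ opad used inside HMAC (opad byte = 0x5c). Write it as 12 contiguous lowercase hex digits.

9e715c5c5c5c

Key decimal bytes [194, 45] = c2 2d is 2 bytes ≤ B = 6; zero-pad to 6 bytes: K' = c2 2d 00 00 00 00.
XOR each byte with 0x5c: c2⊕5c=9e, 2d⊕5c=71, 00⊕5c=5c, 00⊕5c=5c, 00⊕5c=5c, 00⊕5c=5c.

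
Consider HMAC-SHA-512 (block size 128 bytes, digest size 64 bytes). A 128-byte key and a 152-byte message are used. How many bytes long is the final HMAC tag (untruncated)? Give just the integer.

64

The tag is one SHA-512 digest: 64 bytes.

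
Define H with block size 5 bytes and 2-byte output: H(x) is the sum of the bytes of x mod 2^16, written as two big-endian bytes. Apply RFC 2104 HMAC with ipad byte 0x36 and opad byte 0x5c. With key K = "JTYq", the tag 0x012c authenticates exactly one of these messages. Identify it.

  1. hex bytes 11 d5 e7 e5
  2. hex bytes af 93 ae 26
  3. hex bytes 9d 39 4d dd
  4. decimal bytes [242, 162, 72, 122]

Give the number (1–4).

1

Key "JTYq" = 4a 54 59 71 is 4 bytes ≤ B = 5; zero-pad to 5 bytes: K' = 4a 54 59 71 00.
K' ⊕ ipad = 7c 62 6f 47 36; K' ⊕ opad = 16 08 05 2d 5c.
m1: inner = H(7c 62 6f 47 36 11 d5 e7 e5) = 04 7c; tag = H(16 08 05 2d 5c 04 7c) = 012c ← matches
m2: inner = H(7c 62 6f 47 36 af 93 ae 26) = 03 e0; tag = H(16 08 05 2d 5c 03 e0) = 018f
m3: inner = H(7c 62 6f 47 36 9d 39 4d dd) = 03 ca; tag = H(16 08 05 2d 5c 03 ca) = 0179
m4: inner = H(7c 62 6f 47 36 f2 a2 48 7a) = 04 20; tag = H(16 08 05 2d 5c 04 20) = 00d0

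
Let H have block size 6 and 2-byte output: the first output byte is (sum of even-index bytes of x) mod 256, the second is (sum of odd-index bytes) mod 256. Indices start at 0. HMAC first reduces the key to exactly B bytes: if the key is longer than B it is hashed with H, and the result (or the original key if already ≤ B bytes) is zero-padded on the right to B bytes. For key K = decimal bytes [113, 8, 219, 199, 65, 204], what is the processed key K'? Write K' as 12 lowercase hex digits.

Key decimal bytes [113, 8, 219, 199, 65, 204] = 71 08 db c7 41 cc is exactly B = 6 bytes: K' = 71 08 db c7 41 cc.

7108dbc741cc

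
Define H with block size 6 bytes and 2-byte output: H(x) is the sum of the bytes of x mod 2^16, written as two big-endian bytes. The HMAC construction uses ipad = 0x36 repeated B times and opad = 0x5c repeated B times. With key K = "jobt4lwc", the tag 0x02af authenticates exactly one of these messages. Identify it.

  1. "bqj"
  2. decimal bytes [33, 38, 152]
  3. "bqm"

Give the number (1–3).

Key "jobt4lwc" = 6a 6f 62 74 34 6c 77 63 is 8 bytes > B = 6, so hash it first: H(key) = 03 29, then zero-pad to 6 bytes: K' = 03 29 00 00 00 00.
K' ⊕ ipad = 35 1f 36 36 36 36; K' ⊕ opad = 5f 75 5c 5c 5c 5c.
m1: inner = H(35 1f 36 36 36 36 62 71 6a) = 02 69; tag = H(5f 75 5c 5c 5c 5c 02 69) = 02af ← matches
m2: inner = H(35 1f 36 36 36 36 21 26 98) = 02 0b; tag = H(5f 75 5c 5c 5c 5c 02 0b) = 0251
m3: inner = H(35 1f 36 36 36 36 62 71 6d) = 02 6c; tag = H(5f 75 5c 5c 5c 5c 02 6c) = 02b2

1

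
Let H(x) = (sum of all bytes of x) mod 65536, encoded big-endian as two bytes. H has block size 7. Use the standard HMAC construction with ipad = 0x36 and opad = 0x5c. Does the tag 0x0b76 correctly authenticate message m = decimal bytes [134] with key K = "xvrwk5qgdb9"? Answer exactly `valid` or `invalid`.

invalid

Key "xvrwk5qgdb9" = 78 76 72 77 6b 35 71 67 64 62 39 is 11 bytes > B = 7, so hash it first: H(key) = 04 4e, then zero-pad to 7 bytes: K' = 04 4e 00 00 00 00 00.
K' ⊕ ipad = 32 78 36 36 36 36 36; K' ⊕ opad = 58 12 5c 5c 5c 5c 5c.
Inner hash: sum = 50+120+54+54+54+54+54+134 = 574 → 02 3e.
Outer hash (recomputed tag): sum = 88+18+92+92+92+92+92+2+62 = 630 → 02 76.
Recomputed tag = 0276; claimed = 0b76 → mismatch.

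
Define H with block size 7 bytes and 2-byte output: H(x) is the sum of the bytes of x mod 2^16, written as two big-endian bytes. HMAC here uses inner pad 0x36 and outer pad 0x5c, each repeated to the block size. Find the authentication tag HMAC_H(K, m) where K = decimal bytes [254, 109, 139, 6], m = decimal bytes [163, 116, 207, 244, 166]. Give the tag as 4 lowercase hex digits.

0350

Key decimal bytes [254, 109, 139, 6] = fe 6d 8b 06 is 4 bytes ≤ B = 7; zero-pad to 7 bytes: K' = fe 6d 8b 06 00 00 00.
K' ⊕ ipad = c8 5b bd 30 36 36 36.  K' ⊕ opad = a2 31 d7 5a 5c 5c 5c.
Inner input = (K'⊕ipad) ∥ m = c8 5b bd 30 36 36 36 ∥ a3 74 cf f4 a6.
Inner hash: sum = 200+91+189+48+54+54+54+163+116+207+244+166 = 1586 → 06 32.
Outer input = (K'⊕opad) ∥ inner = a2 31 d7 5a 5c 5c 5c ∥ 06 32.
Outer hash (tag): sum = 162+49+215+90+92+92+92+6+50 = 848 → 03 50.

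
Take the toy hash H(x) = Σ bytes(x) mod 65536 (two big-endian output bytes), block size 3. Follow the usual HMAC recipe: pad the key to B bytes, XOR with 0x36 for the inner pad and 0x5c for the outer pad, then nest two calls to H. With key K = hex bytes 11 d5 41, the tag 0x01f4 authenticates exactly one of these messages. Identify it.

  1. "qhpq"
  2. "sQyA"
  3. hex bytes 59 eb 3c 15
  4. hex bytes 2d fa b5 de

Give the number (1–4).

2

Key hex bytes 11 d5 41 is exactly B = 3 bytes: K' = 11 d5 41.
K' ⊕ ipad = 27 e3 77; K' ⊕ opad = 4d 89 1d.
m1: inner = H(27 e3 77 71 68 70 71) = 03 3b; tag = H(4d 89 1d 03 3b) = 0131
m2: inner = H(27 e3 77 73 51 79 41) = 02 ff; tag = H(4d 89 1d 02 ff) = 01f4 ← matches
m3: inner = H(27 e3 77 59 eb 3c 15) = 03 16; tag = H(4d 89 1d 03 16) = 010c
m4: inner = H(27 e3 77 2d fa b5 de) = 04 3b; tag = H(4d 89 1d 04 3b) = 0132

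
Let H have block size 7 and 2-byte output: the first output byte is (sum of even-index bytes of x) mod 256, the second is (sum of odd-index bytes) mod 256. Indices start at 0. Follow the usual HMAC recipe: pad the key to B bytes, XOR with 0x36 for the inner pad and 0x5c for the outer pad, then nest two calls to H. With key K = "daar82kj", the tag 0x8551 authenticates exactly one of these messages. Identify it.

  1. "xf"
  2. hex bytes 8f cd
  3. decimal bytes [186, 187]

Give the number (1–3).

Key "daar82kj" = 64 61 61 72 38 32 6b 6a is 8 bytes > B = 7, so hash it first: H(key) = 68 6f, then zero-pad to 7 bytes: K' = 68 6f 00 00 00 00 00.
K' ⊕ ipad = 5e 59 36 36 36 36 36; K' ⊕ opad = 34 33 5c 5c 5c 5c 5c.
m1: inner = H(5e 59 36 36 36 36 36 78 66) = 66 3d; tag = H(34 33 5c 5c 5c 5c 5c 66 3d) = 8551 ← matches
m2: inner = H(5e 59 36 36 36 36 36 8f cd) = cd 54; tag = H(34 33 5c 5c 5c 5c 5c cd 54) = 9cb8
m3: inner = H(5e 59 36 36 36 36 36 ba bb) = bb 7f; tag = H(34 33 5c 5c 5c 5c 5c bb 7f) = c7a6

1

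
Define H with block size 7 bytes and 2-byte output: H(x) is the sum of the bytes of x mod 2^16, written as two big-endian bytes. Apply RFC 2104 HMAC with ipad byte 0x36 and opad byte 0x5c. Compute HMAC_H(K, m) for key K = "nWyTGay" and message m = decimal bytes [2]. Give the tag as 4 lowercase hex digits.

016c

Key "nWyTGay" = 6e 57 79 54 47 61 79 is exactly B = 7 bytes: K' = 6e 57 79 54 47 61 79.
K' ⊕ ipad = 58 61 4f 62 71 57 4f.  K' ⊕ opad = 32 0b 25 08 1b 3d 25.
Inner input = (K'⊕ipad) ∥ m = 58 61 4f 62 71 57 4f ∥ 02.
Inner hash: sum = 88+97+79+98+113+87+79+2 = 643 → 02 83.
Outer input = (K'⊕opad) ∥ inner = 32 0b 25 08 1b 3d 25 ∥ 02 83.
Outer hash (tag): sum = 50+11+37+8+27+61+37+2+131 = 364 → 01 6c.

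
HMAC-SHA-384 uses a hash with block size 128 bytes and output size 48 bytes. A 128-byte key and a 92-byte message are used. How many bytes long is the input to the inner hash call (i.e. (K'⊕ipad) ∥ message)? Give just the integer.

220

Key is 128 ≤ 128 bytes, zero-padded: |K'| = 128.
Inner input = (K'⊕ipad) ∥ m → 128 + 92 = 220 bytes.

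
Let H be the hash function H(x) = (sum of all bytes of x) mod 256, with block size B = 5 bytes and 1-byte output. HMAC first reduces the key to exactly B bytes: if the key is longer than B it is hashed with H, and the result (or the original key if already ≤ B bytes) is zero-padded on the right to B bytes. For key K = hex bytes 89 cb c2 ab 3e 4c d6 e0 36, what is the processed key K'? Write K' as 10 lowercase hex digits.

3700000000

|K| = 9 > B = 5, so first hash the key.
H(K): sum = 137+203+194+171+62+76+214+224+54 = 1335; mod 256 = 55 → 37.
Zero-pad H(K) = 37 to 5 bytes: K' = 37 00 00 00 00.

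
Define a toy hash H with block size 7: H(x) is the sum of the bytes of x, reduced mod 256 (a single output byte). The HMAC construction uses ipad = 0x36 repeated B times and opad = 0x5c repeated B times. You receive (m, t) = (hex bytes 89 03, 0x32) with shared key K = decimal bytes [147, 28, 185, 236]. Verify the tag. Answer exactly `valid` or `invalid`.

invalid

Key decimal bytes [147, 28, 185, 236] = 93 1c b9 ec is 4 bytes ≤ B = 7; zero-pad to 7 bytes: K' = 93 1c b9 ec 00 00 00.
K' ⊕ ipad = a5 2a 8f da 36 36 36; K' ⊕ opad = cf 40 e5 b0 5c 5c 5c.
Inner hash: sum = 165+42+143+218+54+54+54+137+3 = 870; mod 256 = 102 → 66.
Outer hash (recomputed tag): sum = 207+64+229+176+92+92+92+102 = 1054; mod 256 = 30 → 1e.
Recomputed tag = 1e; claimed = 32 → mismatch.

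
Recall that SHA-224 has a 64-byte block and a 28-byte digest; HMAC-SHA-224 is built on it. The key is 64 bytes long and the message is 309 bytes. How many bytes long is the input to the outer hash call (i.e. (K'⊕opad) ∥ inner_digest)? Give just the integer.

92

Key is 64 ≤ 64 bytes, zero-padded: |K'| = 64.
Outer input = (K'⊕opad) ∥ H(inner) → 64 + 28 = 92 bytes.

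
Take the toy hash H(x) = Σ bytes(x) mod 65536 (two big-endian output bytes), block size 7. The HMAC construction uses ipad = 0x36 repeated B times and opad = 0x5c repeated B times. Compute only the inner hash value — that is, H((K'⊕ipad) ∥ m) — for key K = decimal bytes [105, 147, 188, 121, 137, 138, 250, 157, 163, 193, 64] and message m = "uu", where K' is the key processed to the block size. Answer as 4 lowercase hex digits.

Key decimal bytes [105, 147, 188, 121, 137, 138, 250, 157, 163, 193, 64] = 69 93 bc 79 89 8a fa 9d a3 c1 40 is 11 bytes > B = 7, so hash it first: H(key) = 06 7f, then zero-pad to 7 bytes: K' = 06 7f 00 00 00 00 00.
K' ⊕ ipad = 30 49 36 36 36 36 36.
Inner input = 30 49 36 36 36 36 36 ∥ 75 75.
Inner hash: sum = 48+73+54+54+54+54+54+117+117 = 625 → 02 71.

0271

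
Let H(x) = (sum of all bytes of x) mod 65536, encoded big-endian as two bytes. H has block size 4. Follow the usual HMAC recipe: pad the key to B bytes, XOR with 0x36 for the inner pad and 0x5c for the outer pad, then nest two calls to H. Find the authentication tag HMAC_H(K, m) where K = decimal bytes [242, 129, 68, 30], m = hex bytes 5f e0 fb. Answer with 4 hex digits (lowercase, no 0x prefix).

0238

Key decimal bytes [242, 129, 68, 30] = f2 81 44 1e is exactly B = 4 bytes: K' = f2 81 44 1e.
K' ⊕ ipad = c4 b7 72 28.  K' ⊕ opad = ae dd 18 42.
Inner input = (K'⊕ipad) ∥ m = c4 b7 72 28 ∥ 5f e0 fb.
Inner hash: sum = 196+183+114+40+95+224+251 = 1103 → 04 4f.
Outer input = (K'⊕opad) ∥ inner = ae dd 18 42 ∥ 04 4f.
Outer hash (tag): sum = 174+221+24+66+4+79 = 568 → 02 38.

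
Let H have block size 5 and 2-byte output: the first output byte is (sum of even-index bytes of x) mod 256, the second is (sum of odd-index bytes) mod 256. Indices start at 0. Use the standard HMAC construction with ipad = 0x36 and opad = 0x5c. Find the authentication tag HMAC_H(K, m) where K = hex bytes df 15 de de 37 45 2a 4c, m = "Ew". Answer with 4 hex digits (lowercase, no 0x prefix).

Key hex bytes df 15 de de 37 45 2a 4c is 8 bytes > B = 5, so hash it first: H(key) = 1e 84, then zero-pad to 5 bytes: K' = 1e 84 00 00 00.
K' ⊕ ipad = 28 b2 36 36 36.  K' ⊕ opad = 42 d8 5c 5c 5c.
Inner input = (K'⊕ipad) ∥ m = 28 b2 36 36 36 ∥ 45 77.
Inner hash: even-index sum = 267 mod 256 = 11; odd-index sum = 301 mod 256 = 45 → 0b 2d.
Outer input = (K'⊕opad) ∥ inner = 42 d8 5c 5c 5c ∥ 0b 2d.
Outer hash (tag): even-index sum = 295 mod 256 = 39; odd-index sum = 319 mod 256 = 63 → 27 3f.

273f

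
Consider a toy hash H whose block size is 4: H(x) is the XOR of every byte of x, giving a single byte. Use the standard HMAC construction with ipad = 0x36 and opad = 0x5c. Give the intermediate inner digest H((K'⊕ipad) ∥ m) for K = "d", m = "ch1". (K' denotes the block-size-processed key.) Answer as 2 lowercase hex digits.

5e

Key "d" = 64 is 1 byte ≤ B = 4; zero-pad to 4 bytes: K' = 64 00 00 00.
K' ⊕ ipad = 52 36 36 36.
Inner input = 52 36 36 36 ∥ 63 68 31.
Inner hash: XOR 52⊕36⊕36⊕36⊕63⊕68⊕31 = 5e.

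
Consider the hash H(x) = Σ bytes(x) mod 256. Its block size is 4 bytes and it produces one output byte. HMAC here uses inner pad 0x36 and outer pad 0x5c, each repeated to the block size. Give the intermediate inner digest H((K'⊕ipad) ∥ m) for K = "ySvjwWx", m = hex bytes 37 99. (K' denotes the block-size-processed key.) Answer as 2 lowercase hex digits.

36

Key "ySvjwWx" = 79 53 76 6a 77 57 78 is 7 bytes > B = 4, so hash it first: H(key) = f2, then zero-pad to 4 bytes: K' = f2 00 00 00.
K' ⊕ ipad = c4 36 36 36.
Inner input = c4 36 36 36 ∥ 37 99.
Inner hash: sum = 196+54+54+54+55+153 = 566; mod 256 = 54 → 36.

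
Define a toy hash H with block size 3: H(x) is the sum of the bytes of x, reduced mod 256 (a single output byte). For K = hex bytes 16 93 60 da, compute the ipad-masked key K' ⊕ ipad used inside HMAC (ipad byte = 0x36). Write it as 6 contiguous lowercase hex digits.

d53636

Key hex bytes 16 93 60 da is 4 bytes > B = 3, so hash it first: H(key) = e3, then zero-pad to 3 bytes: K' = e3 00 00.
XOR each byte with 0x36: e3⊕36=d5, 00⊕36=36, 00⊕36=36.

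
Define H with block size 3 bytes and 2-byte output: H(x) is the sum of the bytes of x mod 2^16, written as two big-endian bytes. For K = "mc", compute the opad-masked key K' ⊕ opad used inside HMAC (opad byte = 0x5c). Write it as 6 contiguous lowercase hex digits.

313f5c

Key "mc" = 6d 63 is 2 bytes ≤ B = 3; zero-pad to 3 bytes: K' = 6d 63 00.
XOR each byte with 0x5c: 6d⊕5c=31, 63⊕5c=3f, 00⊕5c=5c.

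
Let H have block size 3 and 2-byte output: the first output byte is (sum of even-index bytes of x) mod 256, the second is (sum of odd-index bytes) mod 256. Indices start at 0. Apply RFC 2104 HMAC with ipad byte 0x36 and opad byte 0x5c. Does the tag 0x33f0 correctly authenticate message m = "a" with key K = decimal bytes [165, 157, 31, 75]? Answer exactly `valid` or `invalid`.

invalid

Key decimal bytes [165, 157, 31, 75] = a5 9d 1f 4b is 4 bytes > B = 3, so hash it first: H(key) = c4 e8, then zero-pad to 3 bytes: K' = c4 e8 00.
K' ⊕ ipad = f2 de 36; K' ⊕ opad = 98 b4 5c.
Inner hash: even-index sum = 296 mod 256 = 40; odd-index sum = 319 mod 256 = 63 → 28 3f.
Outer hash (recomputed tag): even-index sum = 307 mod 256 = 51; odd-index sum = 220 mod 256 = 220 → 33 dc.
Recomputed tag = 33dc; claimed = 33f0 → mismatch.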